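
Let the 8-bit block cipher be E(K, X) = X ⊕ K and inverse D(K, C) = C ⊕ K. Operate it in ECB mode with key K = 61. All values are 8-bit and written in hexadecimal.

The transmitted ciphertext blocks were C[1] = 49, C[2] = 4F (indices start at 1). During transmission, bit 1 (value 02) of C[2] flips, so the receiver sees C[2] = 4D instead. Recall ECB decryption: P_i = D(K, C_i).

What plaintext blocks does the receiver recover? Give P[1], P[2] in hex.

Only C[2] changed, to 4D. In ECB, a change in C_i affects only P_i. Decrypting the received ciphertext:
P[1]: D(K, 49) = 28.
P[2]: D(K, 4D) = 2C.
Blocks that differ from the original plaintext: P[2].

P[1] = 28, P[2] = 2C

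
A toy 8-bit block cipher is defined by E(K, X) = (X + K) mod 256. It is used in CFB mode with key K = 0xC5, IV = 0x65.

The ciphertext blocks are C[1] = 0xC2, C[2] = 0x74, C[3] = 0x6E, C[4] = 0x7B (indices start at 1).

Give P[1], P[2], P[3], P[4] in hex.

CFB decryption: P_i = C_i ⊕ E(K, C_{i−1}), with C_{0} = IV.
P[1]: E(K, 0x65) = 0x2A; 0xC2 ⊕ 0x2A = 0xE8.
P[2]: E(K, 0xC2) = 0x87; 0x74 ⊕ 0x87 = 0xF3.
P[3]: E(K, 0x74) = 0x39; 0x6E ⊕ 0x39 = 0x57.
P[4]: E(K, 0x6E) = 0x33; 0x7B ⊕ 0x33 = 0x48.

P[1] = 0xE8, P[2] = 0xF3, P[3] = 0x57, P[4] = 0x48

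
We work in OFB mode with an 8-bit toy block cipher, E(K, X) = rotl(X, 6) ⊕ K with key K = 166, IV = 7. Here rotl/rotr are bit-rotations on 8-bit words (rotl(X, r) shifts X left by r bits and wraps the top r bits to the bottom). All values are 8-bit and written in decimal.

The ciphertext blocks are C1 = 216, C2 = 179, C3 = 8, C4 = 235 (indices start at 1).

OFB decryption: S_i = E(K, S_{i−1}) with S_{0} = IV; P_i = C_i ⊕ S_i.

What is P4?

P4 = 19

P1: S = E(K, 7) = 103; 216 ⊕ 103 = 191.
P2: S = E(K, 103) = 127; 179 ⊕ 127 = 204.
P3: S = E(K, 127) = 121; 8 ⊕ 121 = 113.
P4: S = E(K, 121) = 248; 235 ⊕ 248 = 19.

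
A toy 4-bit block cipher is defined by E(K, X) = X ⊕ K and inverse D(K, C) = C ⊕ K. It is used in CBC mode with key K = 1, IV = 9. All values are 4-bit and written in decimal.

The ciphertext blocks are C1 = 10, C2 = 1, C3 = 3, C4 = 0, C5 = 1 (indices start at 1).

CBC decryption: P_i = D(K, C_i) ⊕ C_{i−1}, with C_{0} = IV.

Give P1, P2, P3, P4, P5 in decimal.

P1: D(K, 10) = 11; 11 ⊕ 9 = 2.
P2: D(K, 1) = 0; 0 ⊕ 10 = 10.
P3: D(K, 3) = 2; 2 ⊕ 1 = 3.
P4: D(K, 0) = 1; 1 ⊕ 3 = 2.
P5: D(K, 1) = 0; 0 ⊕ 0 = 0.

P1 = 2, P2 = 10, P3 = 3, P4 = 2, P5 = 0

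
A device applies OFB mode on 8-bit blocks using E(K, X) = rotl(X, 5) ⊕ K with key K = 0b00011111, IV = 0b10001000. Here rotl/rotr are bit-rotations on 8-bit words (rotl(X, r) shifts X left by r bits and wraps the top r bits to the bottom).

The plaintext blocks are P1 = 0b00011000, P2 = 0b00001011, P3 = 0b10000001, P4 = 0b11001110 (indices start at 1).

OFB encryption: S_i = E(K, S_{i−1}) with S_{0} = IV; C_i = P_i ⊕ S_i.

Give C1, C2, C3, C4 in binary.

C1 = 0b00010110, C2 = 0b11010101, C3 = 0b01000101, C4 = 0b01001001

C1: S = E(K, 0b10001000) = 0b00001110; 0b00011000 ⊕ 0b00001110 = 0b00010110.
C2: S = E(K, 0b00001110) = 0b11011110; 0b00001011 ⊕ 0b11011110 = 0b11010101.
C3: S = E(K, 0b11011110) = 0b11000100; 0b10000001 ⊕ 0b11000100 = 0b01000101.
C4: S = E(K, 0b11000100) = 0b10000111; 0b11001110 ⊕ 0b10000111 = 0b01001001.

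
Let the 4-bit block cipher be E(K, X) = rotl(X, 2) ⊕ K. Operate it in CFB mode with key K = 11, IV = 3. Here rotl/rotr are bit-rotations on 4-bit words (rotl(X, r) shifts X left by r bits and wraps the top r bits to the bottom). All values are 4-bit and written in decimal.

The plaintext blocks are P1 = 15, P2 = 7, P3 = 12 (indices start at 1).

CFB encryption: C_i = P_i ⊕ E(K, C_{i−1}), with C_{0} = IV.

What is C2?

C2 = 14

C1: E(K, 3) = 7; 15 ⊕ 7 = 8.
C2: E(K, 8) = 9; 7 ⊕ 9 = 14.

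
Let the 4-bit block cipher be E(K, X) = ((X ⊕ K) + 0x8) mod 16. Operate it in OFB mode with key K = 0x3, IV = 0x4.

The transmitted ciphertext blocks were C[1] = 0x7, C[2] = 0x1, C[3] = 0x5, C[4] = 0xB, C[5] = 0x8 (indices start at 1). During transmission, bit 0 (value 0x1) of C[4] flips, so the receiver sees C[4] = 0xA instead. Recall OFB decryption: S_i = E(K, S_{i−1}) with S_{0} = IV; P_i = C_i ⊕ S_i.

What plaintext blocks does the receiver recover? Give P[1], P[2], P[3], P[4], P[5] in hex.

Only C[4] changed, to 0xA. In OFB, a change in C_i flips the same bit in P_i only; the keystream is unaffected. Decrypting the received ciphertext:
P[1]: S = E(K, 0x4) = 0xF; 0x7 ⊕ 0xF = 0x8.
P[2]: S = E(K, 0xF) = 0x4; 0x1 ⊕ 0x4 = 0x5.
P[3]: S = E(K, 0x4) = 0xF; 0x5 ⊕ 0xF = 0xA.
P[4]: S = E(K, 0xF) = 0x4; 0xA ⊕ 0x4 = 0xE.
P[5]: S = E(K, 0x4) = 0xF; 0x8 ⊕ 0xF = 0x7.
Blocks that differ from the original plaintext: P[4].

P[1] = 0x8, P[2] = 0x5, P[3] = 0xA, P[4] = 0xE, P[5] = 0x7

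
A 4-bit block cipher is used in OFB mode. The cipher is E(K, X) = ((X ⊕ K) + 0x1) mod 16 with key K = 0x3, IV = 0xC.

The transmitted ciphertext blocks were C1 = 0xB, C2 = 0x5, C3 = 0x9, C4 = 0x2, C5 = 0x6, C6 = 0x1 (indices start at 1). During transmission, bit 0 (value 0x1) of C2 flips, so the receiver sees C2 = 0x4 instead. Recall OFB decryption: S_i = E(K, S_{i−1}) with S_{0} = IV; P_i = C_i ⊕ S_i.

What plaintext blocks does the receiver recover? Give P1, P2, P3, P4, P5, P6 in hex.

P1 = 0xB, P2 = 0x0, P3 = 0x1, P4 = 0xE, P5 = 0x6, P6 = 0x5

Only C2 changed, to 0x4. In OFB, a change in C_i flips the same bit in P_i only; the keystream is unaffected. Decrypting the received ciphertext:
P1: S = E(K, 0xC) = 0x0; 0xB ⊕ 0x0 = 0xB.
P2: S = E(K, 0x0) = 0x4; 0x4 ⊕ 0x4 = 0x0.
P3: S = E(K, 0x4) = 0x8; 0x9 ⊕ 0x8 = 0x1.
P4: S = E(K, 0x8) = 0xC; 0x2 ⊕ 0xC = 0xE.
P5: S = E(K, 0xC) = 0x0; 0x6 ⊕ 0x0 = 0x6.
P6: S = E(K, 0x0) = 0x4; 0x1 ⊕ 0x4 = 0x5.
Blocks that differ from the original plaintext: P2.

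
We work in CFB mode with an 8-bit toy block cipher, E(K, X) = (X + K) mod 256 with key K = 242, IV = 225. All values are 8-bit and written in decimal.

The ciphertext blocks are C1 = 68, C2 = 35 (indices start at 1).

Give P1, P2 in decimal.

P1 = 151, P2 = 21

CFB decryption: P_i = C_i ⊕ E(K, C_{i−1}), with C_{0} = IV.
P1: E(K, 225) = 211; 68 ⊕ 211 = 151.
P2: E(K, 68) = 54; 35 ⊕ 54 = 21.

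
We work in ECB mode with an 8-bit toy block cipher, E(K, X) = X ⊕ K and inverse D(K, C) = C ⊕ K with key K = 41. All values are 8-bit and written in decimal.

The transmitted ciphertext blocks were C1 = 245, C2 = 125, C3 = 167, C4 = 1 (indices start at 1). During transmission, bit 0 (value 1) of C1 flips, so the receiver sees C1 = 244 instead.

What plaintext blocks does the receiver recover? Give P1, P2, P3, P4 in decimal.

ECB decryption: P_i = D(K, C_i).
Only C1 changed, to 244. In ECB, a change in C_i affects only P_i. Decrypting the received ciphertext:
P1: D(K, 244) = 221.
P2: D(K, 125) = 84.
P3: D(K, 167) = 142.
P4: D(K, 1) = 40.
Blocks that differ from the original plaintext: P1.

P1 = 221, P2 = 84, P3 = 142, P4 = 40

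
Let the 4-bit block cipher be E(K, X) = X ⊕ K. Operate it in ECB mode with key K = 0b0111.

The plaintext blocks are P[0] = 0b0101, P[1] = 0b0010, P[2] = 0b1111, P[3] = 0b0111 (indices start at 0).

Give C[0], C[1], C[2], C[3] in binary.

C[0] = 0b0010, C[1] = 0b0101, C[2] = 0b1000, C[3] = 0b0000

ECB encryption: C_i = E(K, P_i).
C[0]: E(K, 0b0101) = 0b0010.
C[1]: E(K, 0b0010) = 0b0101.
C[2]: E(K, 0b1111) = 0b1000.
C[3]: E(K, 0b0111) = 0b0000.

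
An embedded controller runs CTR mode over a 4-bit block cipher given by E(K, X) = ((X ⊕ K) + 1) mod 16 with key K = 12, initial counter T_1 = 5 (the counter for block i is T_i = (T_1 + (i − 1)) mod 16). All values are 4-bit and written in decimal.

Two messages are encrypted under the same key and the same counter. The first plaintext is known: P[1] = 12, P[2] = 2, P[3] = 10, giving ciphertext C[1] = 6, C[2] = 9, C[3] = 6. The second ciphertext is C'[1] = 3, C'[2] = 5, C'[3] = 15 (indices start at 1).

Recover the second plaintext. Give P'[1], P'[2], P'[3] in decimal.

In CTR with a reused counter, both messages share the same keystream S_i, so C_i ⊕ C'_i = P_i ⊕ P'_i and thus P'_i = P_i ⊕ C_i ⊕ C'_i.
P'[1]: 12 ⊕ 6 ⊕ 3 = 9.
P'[2]: 2 ⊕ 9 ⊕ 5 = 14.
P'[3]: 10 ⊕ 6 ⊕ 15 = 3.

P'[1] = 9, P'[2] = 14, P'[3] = 3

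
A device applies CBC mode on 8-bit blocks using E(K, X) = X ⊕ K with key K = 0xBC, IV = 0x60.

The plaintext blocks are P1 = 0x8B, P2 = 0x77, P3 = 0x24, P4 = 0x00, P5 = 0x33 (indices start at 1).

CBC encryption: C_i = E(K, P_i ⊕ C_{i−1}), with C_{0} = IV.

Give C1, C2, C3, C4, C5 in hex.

C1: P1 ⊕ 0x60 = 0xEB; E(K, 0xEB) = 0x57.
C2: P2 ⊕ 0x57 = 0x20; E(K, 0x20) = 0x9C.
C3: P3 ⊕ 0x9C = 0xB8; E(K, 0xB8) = 0x04.
C4: P4 ⊕ 0x04 = 0x04; E(K, 0x04) = 0xB8.
C5: P5 ⊕ 0xB8 = 0x8B; E(K, 0x8B) = 0x37.

C1 = 0x57, C2 = 0x9C, C3 = 0x04, C4 = 0xB8, C5 = 0x37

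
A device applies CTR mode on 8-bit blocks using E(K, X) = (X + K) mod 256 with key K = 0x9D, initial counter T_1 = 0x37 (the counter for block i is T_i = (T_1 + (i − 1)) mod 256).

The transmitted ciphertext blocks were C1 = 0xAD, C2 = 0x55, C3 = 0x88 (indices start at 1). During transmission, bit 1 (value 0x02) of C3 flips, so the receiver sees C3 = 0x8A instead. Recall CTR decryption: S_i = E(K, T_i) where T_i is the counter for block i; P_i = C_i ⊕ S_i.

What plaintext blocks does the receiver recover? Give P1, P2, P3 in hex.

Only C3 changed, to 0x8A. In CTR, a change in C_i flips the same bit in P_i only; the keystream is unaffected. Decrypting the received ciphertext:
P1: T = 0x37, S = E(K, T) = 0xD4; 0xAD ⊕ 0xD4 = 0x79.
P2: T = 0x38, S = E(K, T) = 0xD5; 0x55 ⊕ 0xD5 = 0x80.
P3: T = 0x39, S = E(K, T) = 0xD6; 0x8A ⊕ 0xD6 = 0x5C.
Blocks that differ from the original plaintext: P3.

P1 = 0x79, P2 = 0x80, P3 = 0x5C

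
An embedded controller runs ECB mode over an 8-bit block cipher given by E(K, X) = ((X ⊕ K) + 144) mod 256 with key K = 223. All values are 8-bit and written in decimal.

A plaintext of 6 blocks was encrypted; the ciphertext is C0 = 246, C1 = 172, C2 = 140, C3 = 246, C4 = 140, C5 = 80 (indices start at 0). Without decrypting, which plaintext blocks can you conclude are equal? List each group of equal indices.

P0 = P3; P2 = P4

ECB encrypts each block independently with the same key, so equal ciphertext blocks imply equal plaintext blocks.
C0 = C3 = 246, so P0 = P3.
C2 = C4 = 140, so P2 = P4.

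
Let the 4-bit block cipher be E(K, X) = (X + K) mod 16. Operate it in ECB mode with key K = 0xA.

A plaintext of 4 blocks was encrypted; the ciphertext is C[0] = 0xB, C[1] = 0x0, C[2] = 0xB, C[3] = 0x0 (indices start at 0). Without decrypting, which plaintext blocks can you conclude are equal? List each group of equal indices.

ECB encrypts each block independently with the same key, so equal ciphertext blocks imply equal plaintext blocks.
C[0] = C[2] = 0xB, so P[0] = P[2].
C[1] = C[3] = 0x0, so P[1] = P[3].

P[0] = P[2]; P[1] = P[3]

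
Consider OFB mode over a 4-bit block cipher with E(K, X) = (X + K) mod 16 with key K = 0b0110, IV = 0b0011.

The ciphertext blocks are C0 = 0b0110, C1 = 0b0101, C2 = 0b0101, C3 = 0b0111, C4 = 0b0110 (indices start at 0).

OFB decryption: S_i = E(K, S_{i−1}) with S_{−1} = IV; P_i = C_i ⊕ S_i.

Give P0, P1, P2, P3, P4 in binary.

P0: S = E(K, 0b0011) = 0b1001; 0b0110 ⊕ 0b1001 = 0b1111.
P1: S = E(K, 0b1001) = 0b1111; 0b0101 ⊕ 0b1111 = 0b1010.
P2: S = E(K, 0b1111) = 0b0101; 0b0101 ⊕ 0b0101 = 0b0000.
P3: S = E(K, 0b0101) = 0b1011; 0b0111 ⊕ 0b1011 = 0b1100.
P4: S = E(K, 0b1011) = 0b0001; 0b0110 ⊕ 0b0001 = 0b0111.

P0 = 0b1111, P1 = 0b1010, P2 = 0b0000, P3 = 0b1100, P4 = 0b0111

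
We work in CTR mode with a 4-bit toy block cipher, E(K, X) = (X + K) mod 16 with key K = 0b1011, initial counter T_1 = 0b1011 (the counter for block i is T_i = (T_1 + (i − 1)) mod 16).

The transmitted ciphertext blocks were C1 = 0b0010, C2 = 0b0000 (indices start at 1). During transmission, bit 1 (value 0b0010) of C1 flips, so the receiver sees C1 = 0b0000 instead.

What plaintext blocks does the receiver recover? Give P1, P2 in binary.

P1 = 0b0110, P2 = 0b0111

CTR decryption: S_i = E(K, T_i) where T_i is the counter for block i; P_i = C_i ⊕ S_i.
Only C1 changed, to 0b0000. In CTR, a change in C_i flips the same bit in P_i only; the keystream is unaffected. Decrypting the received ciphertext:
P1: T = 0b1011, S = E(K, T) = 0b0110; 0b0000 ⊕ 0b0110 = 0b0110.
P2: T = 0b1100, S = E(K, T) = 0b0111; 0b0000 ⊕ 0b0111 = 0b0111.
Blocks that differ from the original plaintext: P1.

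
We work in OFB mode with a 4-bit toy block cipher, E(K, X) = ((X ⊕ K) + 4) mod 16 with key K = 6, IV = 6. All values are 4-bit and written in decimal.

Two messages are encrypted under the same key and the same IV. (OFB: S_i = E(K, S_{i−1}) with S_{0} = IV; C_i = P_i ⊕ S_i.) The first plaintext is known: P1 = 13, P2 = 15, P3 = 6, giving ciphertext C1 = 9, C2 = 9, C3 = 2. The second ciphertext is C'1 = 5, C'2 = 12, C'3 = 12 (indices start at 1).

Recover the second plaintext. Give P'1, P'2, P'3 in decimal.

P'1 = 1, P'2 = 10, P'3 = 8

In OFB with a reused IV, both messages share the same keystream S_i, so C_i ⊕ C'_i = P_i ⊕ P'_i and thus P'_i = P_i ⊕ C_i ⊕ C'_i.
P'1: 13 ⊕ 9 ⊕ 5 = 1.
P'2: 15 ⊕ 9 ⊕ 12 = 10.
P'3: 6 ⊕ 2 ⊕ 12 = 8.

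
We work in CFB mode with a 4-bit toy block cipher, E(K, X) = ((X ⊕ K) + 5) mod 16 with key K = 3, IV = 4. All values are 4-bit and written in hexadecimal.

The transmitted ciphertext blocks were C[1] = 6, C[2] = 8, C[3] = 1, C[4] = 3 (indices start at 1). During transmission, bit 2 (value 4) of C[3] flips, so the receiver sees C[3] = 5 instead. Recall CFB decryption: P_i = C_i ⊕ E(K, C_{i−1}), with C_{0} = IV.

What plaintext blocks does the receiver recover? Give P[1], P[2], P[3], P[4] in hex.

P[1] = A, P[2] = 2, P[3] = 5, P[4] = 8

Only C[3] changed, to 5. In CFB, a change in C_i flips the same bit in P_i and garbles P_{i+1}. Decrypting the received ciphertext:
P[1]: E(K, 4) = C; 6 ⊕ C = A.
P[2]: E(K, 6) = A; 8 ⊕ A = 2.
P[3]: E(K, 8) = 0; 5 ⊕ 0 = 5.
P[4]: E(K, 5) = B; 3 ⊕ B = 8.
Blocks that differ from the original plaintext: P[3], P[4].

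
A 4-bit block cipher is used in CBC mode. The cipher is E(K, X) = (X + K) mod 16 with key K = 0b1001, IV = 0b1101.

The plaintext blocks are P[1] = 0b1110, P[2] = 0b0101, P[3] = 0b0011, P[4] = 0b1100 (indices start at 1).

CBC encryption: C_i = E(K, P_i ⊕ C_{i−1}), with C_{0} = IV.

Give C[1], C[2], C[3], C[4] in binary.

C[1]: P[1] ⊕ 0b1101 = 0b0011; E(K, 0b0011) = 0b1100.
C[2]: P[2] ⊕ 0b1100 = 0b1001; E(K, 0b1001) = 0b0010.
C[3]: P[3] ⊕ 0b0010 = 0b0001; E(K, 0b0001) = 0b1010.
C[4]: P[4] ⊕ 0b1010 = 0b0110; E(K, 0b0110) = 0b1111.

C[1] = 0b1100, C[2] = 0b0010, C[3] = 0b1010, C[4] = 0b1111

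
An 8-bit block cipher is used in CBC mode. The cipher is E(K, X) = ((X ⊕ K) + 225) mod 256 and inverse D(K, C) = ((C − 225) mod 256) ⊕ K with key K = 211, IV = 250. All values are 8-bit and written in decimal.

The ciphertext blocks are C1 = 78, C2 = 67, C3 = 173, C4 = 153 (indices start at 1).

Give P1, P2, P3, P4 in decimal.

P1 = 68, P2 = 255, P3 = 92, P4 = 198

CBC decryption: P_i = D(K, C_i) ⊕ C_{i−1}, with C_{0} = IV.
P1: D(K, 78) = 190; 190 ⊕ 250 = 68.
P2: D(K, 67) = 177; 177 ⊕ 78 = 255.
P3: D(K, 173) = 31; 31 ⊕ 67 = 92.
P4: D(K, 153) = 107; 107 ⊕ 173 = 198.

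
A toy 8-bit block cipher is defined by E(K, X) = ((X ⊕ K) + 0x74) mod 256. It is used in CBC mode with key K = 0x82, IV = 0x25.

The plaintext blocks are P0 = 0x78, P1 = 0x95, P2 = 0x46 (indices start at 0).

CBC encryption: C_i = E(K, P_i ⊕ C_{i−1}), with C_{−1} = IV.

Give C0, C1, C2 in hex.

C0: P0 ⊕ 0x25 = 0x5D; E(K, 0x5D) = 0x53.
C1: P1 ⊕ 0x53 = 0xC6; E(K, 0xC6) = 0xB8.
C2: P2 ⊕ 0xB8 = 0xFE; E(K, 0xFE) = 0xF0.

C0 = 0x53, C1 = 0xB8, C2 = 0xF0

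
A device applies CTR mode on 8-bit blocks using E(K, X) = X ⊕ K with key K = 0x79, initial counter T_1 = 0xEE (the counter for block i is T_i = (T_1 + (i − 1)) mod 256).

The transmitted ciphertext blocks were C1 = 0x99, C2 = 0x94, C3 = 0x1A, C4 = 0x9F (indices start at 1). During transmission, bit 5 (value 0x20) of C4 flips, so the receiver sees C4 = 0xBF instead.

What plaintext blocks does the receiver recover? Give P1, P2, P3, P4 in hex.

CTR decryption: S_i = E(K, T_i) where T_i is the counter for block i; P_i = C_i ⊕ S_i.
Only C4 changed, to 0xBF. In CTR, a change in C_i flips the same bit in P_i only; the keystream is unaffected. Decrypting the received ciphertext:
P1: T = 0xEE, S = E(K, T) = 0x97; 0x99 ⊕ 0x97 = 0x0E.
P2: T = 0xEF, S = E(K, T) = 0x96; 0x94 ⊕ 0x96 = 0x02.
P3: T = 0xF0, S = E(K, T) = 0x89; 0x1A ⊕ 0x89 = 0x93.
P4: T = 0xF1, S = E(K, T) = 0x88; 0xBF ⊕ 0x88 = 0x37.
Blocks that differ from the original plaintext: P4.

P1 = 0x0E, P2 = 0x02, P3 = 0x93, P4 = 0x37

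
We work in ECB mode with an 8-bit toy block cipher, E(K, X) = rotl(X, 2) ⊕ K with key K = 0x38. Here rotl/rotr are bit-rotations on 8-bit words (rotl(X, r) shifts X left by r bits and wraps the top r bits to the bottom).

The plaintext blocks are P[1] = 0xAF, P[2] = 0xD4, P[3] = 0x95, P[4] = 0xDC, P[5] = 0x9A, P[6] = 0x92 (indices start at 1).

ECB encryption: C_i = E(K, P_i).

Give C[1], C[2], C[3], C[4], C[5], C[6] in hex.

C[1] = 0x86, C[2] = 0x6B, C[3] = 0x6E, C[4] = 0x4B, C[5] = 0x52, C[6] = 0x72

C[1]: E(K, 0xAF) = 0x86.
C[2]: E(K, 0xD4) = 0x6B.
C[3]: E(K, 0x95) = 0x6E.
C[4]: E(K, 0xDC) = 0x4B.
C[5]: E(K, 0x9A) = 0x52.
C[6]: E(K, 0x92) = 0x72.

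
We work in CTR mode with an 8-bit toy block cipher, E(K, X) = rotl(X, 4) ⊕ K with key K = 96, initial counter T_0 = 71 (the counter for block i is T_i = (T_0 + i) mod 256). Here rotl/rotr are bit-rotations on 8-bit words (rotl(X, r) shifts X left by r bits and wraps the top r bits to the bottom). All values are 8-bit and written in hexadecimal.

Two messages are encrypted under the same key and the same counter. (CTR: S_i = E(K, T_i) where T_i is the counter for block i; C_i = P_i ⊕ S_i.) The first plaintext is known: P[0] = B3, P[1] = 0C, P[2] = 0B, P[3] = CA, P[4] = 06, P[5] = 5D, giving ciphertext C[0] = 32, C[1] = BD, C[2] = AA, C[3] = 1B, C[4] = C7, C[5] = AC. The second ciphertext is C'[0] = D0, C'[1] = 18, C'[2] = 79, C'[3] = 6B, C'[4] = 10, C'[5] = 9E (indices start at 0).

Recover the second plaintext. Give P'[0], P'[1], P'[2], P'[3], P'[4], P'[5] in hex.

In CTR with a reused counter, both messages share the same keystream S_i, so C_i ⊕ C'_i = P_i ⊕ P'_i and thus P'_i = P_i ⊕ C_i ⊕ C'_i.
P'[0]: B3 ⊕ 32 ⊕ D0 = 51.
P'[1]: 0C ⊕ BD ⊕ 18 = A9.
P'[2]: 0B ⊕ AA ⊕ 79 = D8.
P'[3]: CA ⊕ 1B ⊕ 6B = BA.
P'[4]: 06 ⊕ C7 ⊕ 10 = D1.
P'[5]: 5D ⊕ AC ⊕ 9E = 6F.

P'[0] = 51, P'[1] = A9, P'[2] = D8, P'[3] = BA, P'[4] = D1, P'[5] = 6F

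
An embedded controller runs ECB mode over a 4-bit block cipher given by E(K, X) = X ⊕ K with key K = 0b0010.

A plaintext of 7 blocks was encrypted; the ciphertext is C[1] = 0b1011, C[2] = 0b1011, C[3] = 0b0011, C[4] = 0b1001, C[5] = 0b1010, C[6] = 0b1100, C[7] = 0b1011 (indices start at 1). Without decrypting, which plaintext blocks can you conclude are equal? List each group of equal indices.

ECB encrypts each block independently with the same key, so equal ciphertext blocks imply equal plaintext blocks.
C[1] = C[2] = C[7] = 0b1011, so P[1] = P[2] = P[7].

P[1] = P[2] = P[7]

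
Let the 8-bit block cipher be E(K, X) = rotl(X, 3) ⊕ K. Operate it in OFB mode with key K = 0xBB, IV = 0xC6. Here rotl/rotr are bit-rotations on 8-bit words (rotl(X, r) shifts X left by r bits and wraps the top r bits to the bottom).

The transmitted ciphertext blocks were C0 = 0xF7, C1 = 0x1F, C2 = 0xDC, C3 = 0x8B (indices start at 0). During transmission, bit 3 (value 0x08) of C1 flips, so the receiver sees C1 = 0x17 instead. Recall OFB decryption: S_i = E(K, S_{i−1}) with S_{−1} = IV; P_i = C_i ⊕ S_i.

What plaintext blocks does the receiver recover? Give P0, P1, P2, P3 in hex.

Only C1 changed, to 0x17. In OFB, a change in C_i flips the same bit in P_i only; the keystream is unaffected. Decrypting the received ciphertext:
P0: S = E(K, 0xC6) = 0x8D; 0xF7 ⊕ 0x8D = 0x7A.
P1: S = E(K, 0x8D) = 0xD7; 0x17 ⊕ 0xD7 = 0xC0.
P2: S = E(K, 0xD7) = 0x05; 0xDC ⊕ 0x05 = 0xD9.
P3: S = E(K, 0x05) = 0x93; 0x8B ⊕ 0x93 = 0x18.
Blocks that differ from the original plaintext: P1.

P0 = 0x7A, P1 = 0xC0, P2 = 0xD9, P3 = 0x18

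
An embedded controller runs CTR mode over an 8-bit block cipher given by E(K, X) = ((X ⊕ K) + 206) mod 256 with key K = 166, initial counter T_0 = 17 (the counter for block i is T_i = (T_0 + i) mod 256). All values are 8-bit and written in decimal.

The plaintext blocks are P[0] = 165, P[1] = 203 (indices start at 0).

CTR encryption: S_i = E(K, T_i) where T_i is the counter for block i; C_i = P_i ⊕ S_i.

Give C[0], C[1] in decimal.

C[0] = 32, C[1] = 73

C[0]: T = 17, S = E(K, T) = 133; 165 ⊕ 133 = 32.
C[1]: T = 18, S = E(K, T) = 130; 203 ⊕ 130 = 73.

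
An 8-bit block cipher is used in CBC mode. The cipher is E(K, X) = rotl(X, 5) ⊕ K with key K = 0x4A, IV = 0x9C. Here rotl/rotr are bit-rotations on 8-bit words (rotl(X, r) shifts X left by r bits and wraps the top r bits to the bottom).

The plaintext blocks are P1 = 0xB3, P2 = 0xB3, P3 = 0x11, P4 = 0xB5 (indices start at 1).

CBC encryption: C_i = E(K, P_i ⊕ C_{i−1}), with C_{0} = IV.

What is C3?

C1: P1 ⊕ 0x9C = 0x2F; E(K, 0x2F) = 0xAF.
C2: P2 ⊕ 0xAF = 0x1C; E(K, 0x1C) = 0xC9.
C3: P3 ⊕ 0xC9 = 0xD8; E(K, 0xD8) = 0x51.

C3 = 0x51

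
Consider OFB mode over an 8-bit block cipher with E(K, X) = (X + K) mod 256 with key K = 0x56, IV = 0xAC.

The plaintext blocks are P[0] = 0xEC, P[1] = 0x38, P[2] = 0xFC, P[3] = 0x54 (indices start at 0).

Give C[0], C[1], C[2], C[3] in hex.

OFB encryption: S_i = E(K, S_{i−1}) with S_{−1} = IV; C_i = P_i ⊕ S_i.
C[0]: S = E(K, 0xAC) = 0x02; 0xEC ⊕ 0x02 = 0xEE.
C[1]: S = E(K, 0x02) = 0x58; 0x38 ⊕ 0x58 = 0x60.
C[2]: S = E(K, 0x58) = 0xAE; 0xFC ⊕ 0xAE = 0x52.
C[3]: S = E(K, 0xAE) = 0x04; 0x54 ⊕ 0x04 = 0x50.

C[0] = 0xEE, C[1] = 0x60, C[2] = 0x52, C[3] = 0x50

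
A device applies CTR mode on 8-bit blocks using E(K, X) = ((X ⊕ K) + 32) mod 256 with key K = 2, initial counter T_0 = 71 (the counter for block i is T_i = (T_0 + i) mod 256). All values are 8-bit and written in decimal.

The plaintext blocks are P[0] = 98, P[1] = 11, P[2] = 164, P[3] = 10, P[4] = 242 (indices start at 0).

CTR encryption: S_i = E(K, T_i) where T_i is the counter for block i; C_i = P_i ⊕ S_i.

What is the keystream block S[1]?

106

C[0]: T = 71, S = E(K, T) = 101; 98 ⊕ 101 = 7.
C[1]: T = 72, S = E(K, T) = 106; 11 ⊕ 106 = 97.
So S[1] = 106.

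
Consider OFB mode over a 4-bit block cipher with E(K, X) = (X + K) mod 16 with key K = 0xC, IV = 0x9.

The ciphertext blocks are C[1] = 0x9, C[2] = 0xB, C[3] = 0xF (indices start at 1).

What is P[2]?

P[2] = 0xA

OFB decryption: S_i = E(K, S_{i−1}) with S_{0} = IV; P_i = C_i ⊕ S_i.
P[1]: S = E(K, 0x9) = 0x5; 0x9 ⊕ 0x5 = 0xC.
P[2]: S = E(K, 0x5) = 0x1; 0xB ⊕ 0x1 = 0xA.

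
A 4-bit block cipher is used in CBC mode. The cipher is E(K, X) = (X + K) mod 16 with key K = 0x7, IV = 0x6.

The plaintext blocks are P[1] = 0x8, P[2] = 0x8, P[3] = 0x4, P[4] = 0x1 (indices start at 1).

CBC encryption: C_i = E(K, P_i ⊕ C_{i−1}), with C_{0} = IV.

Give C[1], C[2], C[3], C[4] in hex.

C[1]: P[1] ⊕ 0x6 = 0xE; E(K, 0xE) = 0x5.
C[2]: P[2] ⊕ 0x5 = 0xD; E(K, 0xD) = 0x4.
C[3]: P[3] ⊕ 0x4 = 0x0; E(K, 0x0) = 0x7.
C[4]: P[4] ⊕ 0x7 = 0x6; E(K, 0x6) = 0xD.

C[1] = 0x5, C[2] = 0x4, C[3] = 0x7, C[4] = 0xD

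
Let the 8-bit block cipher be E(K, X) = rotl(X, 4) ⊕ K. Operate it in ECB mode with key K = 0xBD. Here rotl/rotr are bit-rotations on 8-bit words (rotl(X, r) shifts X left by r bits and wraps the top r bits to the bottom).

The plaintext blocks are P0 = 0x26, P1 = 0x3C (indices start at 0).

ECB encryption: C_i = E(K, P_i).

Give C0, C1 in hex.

C0: E(K, 0x26) = 0xDF.
C1: E(K, 0x3C) = 0x7E.

C0 = 0xDF, C1 = 0x7E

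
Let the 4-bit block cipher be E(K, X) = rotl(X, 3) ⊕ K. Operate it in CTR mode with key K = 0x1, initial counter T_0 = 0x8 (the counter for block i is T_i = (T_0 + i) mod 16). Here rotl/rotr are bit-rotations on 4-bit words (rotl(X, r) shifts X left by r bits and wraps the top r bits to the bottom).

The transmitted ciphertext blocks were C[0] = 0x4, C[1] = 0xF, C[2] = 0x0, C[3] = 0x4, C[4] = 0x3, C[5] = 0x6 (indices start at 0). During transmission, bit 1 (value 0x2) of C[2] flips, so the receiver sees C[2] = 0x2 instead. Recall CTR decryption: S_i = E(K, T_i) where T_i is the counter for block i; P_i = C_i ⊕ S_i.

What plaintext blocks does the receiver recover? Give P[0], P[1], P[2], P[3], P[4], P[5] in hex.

Only C[2] changed, to 0x2. In CTR, a change in C_i flips the same bit in P_i only; the keystream is unaffected. Decrypting the received ciphertext:
P[0]: T = 0x8, S = E(K, T) = 0x5; 0x4 ⊕ 0x5 = 0x1.
P[1]: T = 0x9, S = E(K, T) = 0xD; 0xF ⊕ 0xD = 0x2.
P[2]: T = 0xA, S = E(K, T) = 0x4; 0x2 ⊕ 0x4 = 0x6.
P[3]: T = 0xB, S = E(K, T) = 0xC; 0x4 ⊕ 0xC = 0x8.
P[4]: T = 0xC, S = E(K, T) = 0x7; 0x3 ⊕ 0x7 = 0x4.
P[5]: T = 0xD, S = E(K, T) = 0xF; 0x6 ⊕ 0xF = 0x9.
Blocks that differ from the original plaintext: P[2].

P[0] = 0x1, P[1] = 0x2, P[2] = 0x6, P[3] = 0x8, P[4] = 0x4, P[5] = 0x9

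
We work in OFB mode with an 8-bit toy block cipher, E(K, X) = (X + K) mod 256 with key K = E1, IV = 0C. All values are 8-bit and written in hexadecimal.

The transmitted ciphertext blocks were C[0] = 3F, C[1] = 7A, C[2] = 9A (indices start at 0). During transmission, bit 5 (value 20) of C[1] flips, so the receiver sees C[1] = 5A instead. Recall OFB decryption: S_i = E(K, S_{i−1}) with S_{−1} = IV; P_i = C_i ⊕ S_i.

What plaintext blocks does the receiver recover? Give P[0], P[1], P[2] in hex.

P[0] = D2, P[1] = 94, P[2] = 35

Only C[1] changed, to 5A. In OFB, a change in C_i flips the same bit in P_i only; the keystream is unaffected. Decrypting the received ciphertext:
P[0]: S = E(K, 0C) = ED; 3F ⊕ ED = D2.
P[1]: S = E(K, ED) = CE; 5A ⊕ CE = 94.
P[2]: S = E(K, CE) = AF; 9A ⊕ AF = 35.
Blocks that differ from the original plaintext: P[1].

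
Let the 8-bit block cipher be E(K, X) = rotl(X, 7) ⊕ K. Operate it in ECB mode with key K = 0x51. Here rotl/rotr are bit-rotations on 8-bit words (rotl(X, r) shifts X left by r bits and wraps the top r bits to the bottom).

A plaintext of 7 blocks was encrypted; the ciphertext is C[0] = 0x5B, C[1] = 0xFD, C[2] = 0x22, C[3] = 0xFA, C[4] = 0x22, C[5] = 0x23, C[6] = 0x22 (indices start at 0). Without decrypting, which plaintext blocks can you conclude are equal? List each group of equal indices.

ECB encrypts each block independently with the same key, so equal ciphertext blocks imply equal plaintext blocks.
C[2] = C[4] = C[6] = 0x22, so P[2] = P[4] = P[6].

P[2] = P[4] = P[6]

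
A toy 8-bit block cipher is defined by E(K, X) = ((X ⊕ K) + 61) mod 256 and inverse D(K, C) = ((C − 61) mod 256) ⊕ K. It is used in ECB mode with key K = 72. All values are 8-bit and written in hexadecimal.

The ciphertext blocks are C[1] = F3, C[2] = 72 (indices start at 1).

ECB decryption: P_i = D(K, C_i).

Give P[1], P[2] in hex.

P[1]: D(K, F3) = E0.
P[2]: D(K, 72) = 63.

P[1] = E0, P[2] = 63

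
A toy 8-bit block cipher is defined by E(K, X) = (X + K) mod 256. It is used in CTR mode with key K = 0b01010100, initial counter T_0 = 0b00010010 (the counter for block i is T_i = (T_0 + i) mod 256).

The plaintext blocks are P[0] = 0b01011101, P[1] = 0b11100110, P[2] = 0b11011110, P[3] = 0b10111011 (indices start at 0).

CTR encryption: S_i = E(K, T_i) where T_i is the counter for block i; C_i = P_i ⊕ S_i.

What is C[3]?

C[0]: T = 0b00010010, S = E(K, T) = 0b01100110; 0b01011101 ⊕ 0b01100110 = 0b00111011.
C[1]: T = 0b00010011, S = E(K, T) = 0b01100111; 0b11100110 ⊕ 0b01100111 = 0b10000001.
C[2]: T = 0b00010100, S = E(K, T) = 0b01101000; 0b11011110 ⊕ 0b01101000 = 0b10110110.
C[3]: T = 0b00010101, S = E(K, T) = 0b01101001; 0b10111011 ⊕ 0b01101001 = 0b11010010.

C[3] = 0b11010010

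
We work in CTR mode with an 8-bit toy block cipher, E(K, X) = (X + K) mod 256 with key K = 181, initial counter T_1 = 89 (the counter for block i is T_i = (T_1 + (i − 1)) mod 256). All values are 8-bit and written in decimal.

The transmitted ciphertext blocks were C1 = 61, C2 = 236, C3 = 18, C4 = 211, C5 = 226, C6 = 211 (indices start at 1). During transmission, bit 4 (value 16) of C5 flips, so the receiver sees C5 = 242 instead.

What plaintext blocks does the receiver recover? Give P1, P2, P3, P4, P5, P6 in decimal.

P1 = 51, P2 = 227, P3 = 2, P4 = 194, P5 = 224, P6 = 192

CTR decryption: S_i = E(K, T_i) where T_i is the counter for block i; P_i = C_i ⊕ S_i.
Only C5 changed, to 242. In CTR, a change in C_i flips the same bit in P_i only; the keystream is unaffected. Decrypting the received ciphertext:
P1: T = 89, S = E(K, T) = 14; 61 ⊕ 14 = 51.
P2: T = 90, S = E(K, T) = 15; 236 ⊕ 15 = 227.
P3: T = 91, S = E(K, T) = 16; 18 ⊕ 16 = 2.
P4: T = 92, S = E(K, T) = 17; 211 ⊕ 17 = 194.
P5: T = 93, S = E(K, T) = 18; 242 ⊕ 18 = 224.
P6: T = 94, S = E(K, T) = 19; 211 ⊕ 19 = 192.
Blocks that differ from the original plaintext: P5.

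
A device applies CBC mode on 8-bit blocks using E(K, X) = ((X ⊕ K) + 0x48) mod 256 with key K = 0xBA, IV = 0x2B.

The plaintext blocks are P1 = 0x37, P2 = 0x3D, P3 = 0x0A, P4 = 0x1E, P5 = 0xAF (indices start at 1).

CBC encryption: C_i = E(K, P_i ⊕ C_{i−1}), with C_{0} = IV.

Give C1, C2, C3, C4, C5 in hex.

C1 = 0xEE, C2 = 0xB1, C3 = 0x49, C4 = 0x35, C5 = 0x68

C1: P1 ⊕ 0x2B = 0x1C; E(K, 0x1C) = 0xEE.
C2: P2 ⊕ 0xEE = 0xD3; E(K, 0xD3) = 0xB1.
C3: P3 ⊕ 0xB1 = 0xBB; E(K, 0xBB) = 0x49.
C4: P4 ⊕ 0x49 = 0x57; E(K, 0x57) = 0x35.
C5: P5 ⊕ 0x35 = 0x9A; E(K, 0x9A) = 0x68.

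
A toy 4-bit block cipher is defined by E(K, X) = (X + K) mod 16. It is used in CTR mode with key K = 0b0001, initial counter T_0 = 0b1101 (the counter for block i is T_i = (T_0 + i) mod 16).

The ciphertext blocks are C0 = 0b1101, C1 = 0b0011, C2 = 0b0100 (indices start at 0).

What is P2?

CTR decryption: S_i = E(K, T_i) where T_i is the counter for block i; P_i = C_i ⊕ S_i.
P2: T = 0b1111, S = E(K, T) = 0b0000; 0b0100 ⊕ 0b0000 = 0b0100.

P2 = 0b0100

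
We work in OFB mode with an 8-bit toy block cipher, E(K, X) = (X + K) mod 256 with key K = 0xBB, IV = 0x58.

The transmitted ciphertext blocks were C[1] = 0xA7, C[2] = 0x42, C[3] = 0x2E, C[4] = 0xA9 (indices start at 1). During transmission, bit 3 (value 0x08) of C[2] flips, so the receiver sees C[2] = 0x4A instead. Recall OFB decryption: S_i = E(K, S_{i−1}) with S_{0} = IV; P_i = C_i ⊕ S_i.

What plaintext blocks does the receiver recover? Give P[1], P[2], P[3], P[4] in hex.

Only C[2] changed, to 0x4A. In OFB, a change in C_i flips the same bit in P_i only; the keystream is unaffected. Decrypting the received ciphertext:
P[1]: S = E(K, 0x58) = 0x13; 0xA7 ⊕ 0x13 = 0xB4.
P[2]: S = E(K, 0x13) = 0xCE; 0x4A ⊕ 0xCE = 0x84.
P[3]: S = E(K, 0xCE) = 0x89; 0x2E ⊕ 0x89 = 0xA7.
P[4]: S = E(K, 0x89) = 0x44; 0xA9 ⊕ 0x44 = 0xED.
Blocks that differ from the original plaintext: P[2].

P[1] = 0xB4, P[2] = 0x84, P[3] = 0xA7, P[4] = 0xED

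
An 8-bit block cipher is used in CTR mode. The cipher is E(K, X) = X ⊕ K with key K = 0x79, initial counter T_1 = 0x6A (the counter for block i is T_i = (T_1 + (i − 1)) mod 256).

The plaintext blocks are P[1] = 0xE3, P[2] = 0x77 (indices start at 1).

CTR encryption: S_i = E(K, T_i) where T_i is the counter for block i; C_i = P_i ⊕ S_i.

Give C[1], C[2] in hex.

C[1] = 0xF0, C[2] = 0x65

C[1]: T = 0x6A, S = E(K, T) = 0x13; 0xE3 ⊕ 0x13 = 0xF0.
C[2]: T = 0x6B, S = E(K, T) = 0x12; 0x77 ⊕ 0x12 = 0x65.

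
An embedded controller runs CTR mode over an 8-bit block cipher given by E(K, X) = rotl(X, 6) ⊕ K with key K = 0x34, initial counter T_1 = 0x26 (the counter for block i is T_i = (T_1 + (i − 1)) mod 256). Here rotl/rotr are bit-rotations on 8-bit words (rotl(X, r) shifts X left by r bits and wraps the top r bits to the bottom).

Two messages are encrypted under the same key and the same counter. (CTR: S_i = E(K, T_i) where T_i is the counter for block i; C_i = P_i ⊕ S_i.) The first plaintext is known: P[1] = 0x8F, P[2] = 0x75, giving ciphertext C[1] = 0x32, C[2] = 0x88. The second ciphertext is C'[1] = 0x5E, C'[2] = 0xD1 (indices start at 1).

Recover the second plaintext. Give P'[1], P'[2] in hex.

P'[1] = 0xE3, P'[2] = 0x2C

In CTR with a reused counter, both messages share the same keystream S_i, so C_i ⊕ C'_i = P_i ⊕ P'_i and thus P'_i = P_i ⊕ C_i ⊕ C'_i.
P'[1]: 0x8F ⊕ 0x32 ⊕ 0x5E = 0xE3.
P'[2]: 0x75 ⊕ 0x88 ⊕ 0xD1 = 0x2C.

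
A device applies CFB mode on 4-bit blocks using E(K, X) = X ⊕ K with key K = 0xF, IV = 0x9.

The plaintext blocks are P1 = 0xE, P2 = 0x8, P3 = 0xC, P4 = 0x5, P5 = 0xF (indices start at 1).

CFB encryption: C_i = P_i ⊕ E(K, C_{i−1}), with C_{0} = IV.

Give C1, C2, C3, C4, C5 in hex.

C1: E(K, 0x9) = 0x6; 0xE ⊕ 0x6 = 0x8.
C2: E(K, 0x8) = 0x7; 0x8 ⊕ 0x7 = 0xF.
C3: E(K, 0xF) = 0x0; 0xC ⊕ 0x0 = 0xC.
C4: E(K, 0xC) = 0x3; 0x5 ⊕ 0x3 = 0x6.
C5: E(K, 0x6) = 0x9; 0xF ⊕ 0x9 = 0x6.

C1 = 0x8, C2 = 0xF, C3 = 0xC, C4 = 0x6, C5 = 0x6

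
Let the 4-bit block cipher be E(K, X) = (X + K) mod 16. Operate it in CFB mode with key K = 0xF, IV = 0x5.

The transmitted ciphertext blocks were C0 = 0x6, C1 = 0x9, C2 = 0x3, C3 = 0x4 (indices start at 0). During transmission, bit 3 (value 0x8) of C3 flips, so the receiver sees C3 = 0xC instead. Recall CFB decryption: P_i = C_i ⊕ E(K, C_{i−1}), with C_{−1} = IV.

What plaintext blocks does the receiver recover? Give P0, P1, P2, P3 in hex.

Only C3 changed, to 0xC. In CFB, a change in C_i flips the same bit in P_i and garbles P_{i+1}. Decrypting the received ciphertext:
P0: E(K, 0x5) = 0x4; 0x6 ⊕ 0x4 = 0x2.
P1: E(K, 0x6) = 0x5; 0x9 ⊕ 0x5 = 0xC.
P2: E(K, 0x9) = 0x8; 0x3 ⊕ 0x8 = 0xB.
P3: E(K, 0x3) = 0x2; 0xC ⊕ 0x2 = 0xE.
Blocks that differ from the original plaintext: P3.

P0 = 0x2, P1 = 0xC, P2 = 0xB, P3 = 0xE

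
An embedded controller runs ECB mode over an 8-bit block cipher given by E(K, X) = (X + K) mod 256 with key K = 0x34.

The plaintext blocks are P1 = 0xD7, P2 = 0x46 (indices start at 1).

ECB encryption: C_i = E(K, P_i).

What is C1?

C1: E(K, 0xD7) = 0x0B.

C1 = 0x0B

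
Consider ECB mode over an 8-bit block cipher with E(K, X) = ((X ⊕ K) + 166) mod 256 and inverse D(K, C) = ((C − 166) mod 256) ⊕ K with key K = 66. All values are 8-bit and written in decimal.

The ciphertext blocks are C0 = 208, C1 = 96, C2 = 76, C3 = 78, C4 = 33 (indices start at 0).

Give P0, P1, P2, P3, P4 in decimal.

ECB decryption: P_i = D(K, C_i).
P0: D(K, 208) = 104.
P1: D(K, 96) = 248.
P2: D(K, 76) = 228.
P3: D(K, 78) = 234.
P4: D(K, 33) = 57.

P0 = 104, P1 = 248, P2 = 228, P3 = 234, P4 = 57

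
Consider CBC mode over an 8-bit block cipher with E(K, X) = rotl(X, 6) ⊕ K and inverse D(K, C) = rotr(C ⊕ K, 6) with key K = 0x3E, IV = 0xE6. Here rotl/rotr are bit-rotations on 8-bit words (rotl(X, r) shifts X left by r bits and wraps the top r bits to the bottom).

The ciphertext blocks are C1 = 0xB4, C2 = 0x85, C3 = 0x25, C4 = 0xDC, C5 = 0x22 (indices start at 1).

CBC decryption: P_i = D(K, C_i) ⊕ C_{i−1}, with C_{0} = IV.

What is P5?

P5: D(K, 0x22) = 0x70; 0x70 ⊕ 0xDC = 0xAC.

P5 = 0xAC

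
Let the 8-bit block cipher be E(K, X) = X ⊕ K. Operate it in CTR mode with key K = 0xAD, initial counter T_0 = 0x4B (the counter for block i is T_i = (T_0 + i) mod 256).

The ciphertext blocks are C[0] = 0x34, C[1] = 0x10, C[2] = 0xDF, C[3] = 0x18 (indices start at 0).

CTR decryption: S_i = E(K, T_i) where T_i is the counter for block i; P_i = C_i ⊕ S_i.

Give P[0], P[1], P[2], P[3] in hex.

P[0] = 0xD2, P[1] = 0xF1, P[2] = 0x3F, P[3] = 0xFB

P[0]: T = 0x4B, S = E(K, T) = 0xE6; 0x34 ⊕ 0xE6 = 0xD2.
P[1]: T = 0x4C, S = E(K, T) = 0xE1; 0x10 ⊕ 0xE1 = 0xF1.
P[2]: T = 0x4D, S = E(K, T) = 0xE0; 0xDF ⊕ 0xE0 = 0x3F.
P[3]: T = 0x4E, S = E(K, T) = 0xE3; 0x18 ⊕ 0xE3 = 0xFB.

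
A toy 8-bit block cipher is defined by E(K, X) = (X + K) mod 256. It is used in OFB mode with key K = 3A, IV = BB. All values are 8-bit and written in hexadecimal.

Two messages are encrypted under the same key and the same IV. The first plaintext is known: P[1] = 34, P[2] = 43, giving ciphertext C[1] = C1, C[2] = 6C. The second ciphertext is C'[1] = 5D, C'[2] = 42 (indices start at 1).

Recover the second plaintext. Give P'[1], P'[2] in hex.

P'[1] = A8, P'[2] = 6D

In OFB with a reused IV, both messages share the same keystream S_i, so C_i ⊕ C'_i = P_i ⊕ P'_i and thus P'_i = P_i ⊕ C_i ⊕ C'_i.
P'[1]: 34 ⊕ C1 ⊕ 5D = A8.
P'[2]: 43 ⊕ 6C ⊕ 42 = 6D.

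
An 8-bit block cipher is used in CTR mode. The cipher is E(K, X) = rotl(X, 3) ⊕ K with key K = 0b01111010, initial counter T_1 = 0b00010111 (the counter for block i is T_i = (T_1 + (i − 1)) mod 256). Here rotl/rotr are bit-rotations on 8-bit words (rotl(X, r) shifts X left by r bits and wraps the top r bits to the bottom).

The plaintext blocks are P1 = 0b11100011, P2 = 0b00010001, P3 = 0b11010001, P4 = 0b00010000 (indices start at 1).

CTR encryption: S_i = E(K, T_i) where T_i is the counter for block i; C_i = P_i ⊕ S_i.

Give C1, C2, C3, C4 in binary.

C1: T = 0b00010111, S = E(K, T) = 0b11000010; 0b11100011 ⊕ 0b11000010 = 0b00100001.
C2: T = 0b00011000, S = E(K, T) = 0b10111010; 0b00010001 ⊕ 0b10111010 = 0b10101011.
C3: T = 0b00011001, S = E(K, T) = 0b10110010; 0b11010001 ⊕ 0b10110010 = 0b01100011.
C4: T = 0b00011010, S = E(K, T) = 0b10101010; 0b00010000 ⊕ 0b10101010 = 0b10111010.

C1 = 0b00100001, C2 = 0b10101011, C3 = 0b01100011, C4 = 0b10111010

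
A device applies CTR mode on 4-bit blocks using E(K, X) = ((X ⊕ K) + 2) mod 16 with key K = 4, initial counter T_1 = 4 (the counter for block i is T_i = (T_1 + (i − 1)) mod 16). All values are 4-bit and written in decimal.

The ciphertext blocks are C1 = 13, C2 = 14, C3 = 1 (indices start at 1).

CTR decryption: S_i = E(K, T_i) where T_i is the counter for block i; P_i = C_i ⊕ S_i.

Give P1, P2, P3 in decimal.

P1: T = 4, S = E(K, T) = 2; 13 ⊕ 2 = 15.
P2: T = 5, S = E(K, T) = 3; 14 ⊕ 3 = 13.
P3: T = 6, S = E(K, T) = 4; 1 ⊕ 4 = 5.

P1 = 15, P2 = 13, P3 = 5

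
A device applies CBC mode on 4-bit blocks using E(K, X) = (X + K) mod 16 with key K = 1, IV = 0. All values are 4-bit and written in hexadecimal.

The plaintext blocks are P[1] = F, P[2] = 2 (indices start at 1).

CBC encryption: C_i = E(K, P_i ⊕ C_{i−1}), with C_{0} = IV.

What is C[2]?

C[2] = 3

C[1]: P[1] ⊕ 0 = F; E(K, F) = 0.
C[2]: P[2] ⊕ 0 = 2; E(K, 2) = 3.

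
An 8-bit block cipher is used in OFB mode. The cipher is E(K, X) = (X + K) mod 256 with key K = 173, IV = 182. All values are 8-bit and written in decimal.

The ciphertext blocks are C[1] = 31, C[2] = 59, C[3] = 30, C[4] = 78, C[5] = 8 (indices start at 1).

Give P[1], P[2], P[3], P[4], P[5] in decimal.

P[1] = 124, P[2] = 43, P[3] = 163, P[4] = 36, P[5] = 31

OFB decryption: S_i = E(K, S_{i−1}) with S_{0} = IV; P_i = C_i ⊕ S_i.
P[1]: S = E(K, 182) = 99; 31 ⊕ 99 = 124.
P[2]: S = E(K, 99) = 16; 59 ⊕ 16 = 43.
P[3]: S = E(K, 16) = 189; 30 ⊕ 189 = 163.
P[4]: S = E(K, 189) = 106; 78 ⊕ 106 = 36.
P[5]: S = E(K, 106) = 23; 8 ⊕ 23 = 31.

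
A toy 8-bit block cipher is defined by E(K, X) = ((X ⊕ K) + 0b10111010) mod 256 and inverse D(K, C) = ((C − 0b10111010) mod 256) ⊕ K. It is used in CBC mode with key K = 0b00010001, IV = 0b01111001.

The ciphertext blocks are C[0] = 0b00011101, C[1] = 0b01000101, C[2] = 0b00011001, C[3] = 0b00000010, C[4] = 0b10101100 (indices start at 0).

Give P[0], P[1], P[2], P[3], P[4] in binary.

CBC decryption: P_i = D(K, C_i) ⊕ C_{i−1}, with C_{−1} = IV.
P[0]: D(K, 0b00011101) = 0b01110010; 0b01110010 ⊕ 0b01111001 = 0b00001011.
P[1]: D(K, 0b01000101) = 0b10011010; 0b10011010 ⊕ 0b00011101 = 0b10000111.
P[2]: D(K, 0b00011001) = 0b01001110; 0b01001110 ⊕ 0b01000101 = 0b00001011.
P[3]: D(K, 0b00000010) = 0b01011001; 0b01011001 ⊕ 0b00011001 = 0b01000000.
P[4]: D(K, 0b10101100) = 0b11100011; 0b11100011 ⊕ 0b00000010 = 0b11100001.

P[0] = 0b00001011, P[1] = 0b10000111, P[2] = 0b00001011, P[3] = 0b01000000, P[4] = 0b11100001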